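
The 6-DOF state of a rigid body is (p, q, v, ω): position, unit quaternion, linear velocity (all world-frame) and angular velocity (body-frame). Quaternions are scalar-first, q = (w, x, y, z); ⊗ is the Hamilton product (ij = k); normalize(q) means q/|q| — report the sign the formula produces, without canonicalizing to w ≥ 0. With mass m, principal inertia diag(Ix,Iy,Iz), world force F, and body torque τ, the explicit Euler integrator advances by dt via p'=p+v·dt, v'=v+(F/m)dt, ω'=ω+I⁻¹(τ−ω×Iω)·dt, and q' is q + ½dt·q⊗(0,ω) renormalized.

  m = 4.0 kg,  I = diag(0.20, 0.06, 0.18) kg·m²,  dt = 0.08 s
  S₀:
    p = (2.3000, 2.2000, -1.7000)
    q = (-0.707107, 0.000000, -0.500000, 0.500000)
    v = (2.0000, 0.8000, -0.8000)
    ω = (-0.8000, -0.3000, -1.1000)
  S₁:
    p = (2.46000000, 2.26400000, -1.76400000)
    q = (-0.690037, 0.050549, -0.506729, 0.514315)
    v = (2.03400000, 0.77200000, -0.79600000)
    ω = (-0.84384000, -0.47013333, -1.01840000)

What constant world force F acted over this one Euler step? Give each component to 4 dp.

Δv = v₁−v₀ = (0.03400000, -0.02800000, 0.00400000)
F = m·Δv/dt = (1.7000, -1.4000, 0.2000)

F = (1.7000, -1.4000, 0.2000)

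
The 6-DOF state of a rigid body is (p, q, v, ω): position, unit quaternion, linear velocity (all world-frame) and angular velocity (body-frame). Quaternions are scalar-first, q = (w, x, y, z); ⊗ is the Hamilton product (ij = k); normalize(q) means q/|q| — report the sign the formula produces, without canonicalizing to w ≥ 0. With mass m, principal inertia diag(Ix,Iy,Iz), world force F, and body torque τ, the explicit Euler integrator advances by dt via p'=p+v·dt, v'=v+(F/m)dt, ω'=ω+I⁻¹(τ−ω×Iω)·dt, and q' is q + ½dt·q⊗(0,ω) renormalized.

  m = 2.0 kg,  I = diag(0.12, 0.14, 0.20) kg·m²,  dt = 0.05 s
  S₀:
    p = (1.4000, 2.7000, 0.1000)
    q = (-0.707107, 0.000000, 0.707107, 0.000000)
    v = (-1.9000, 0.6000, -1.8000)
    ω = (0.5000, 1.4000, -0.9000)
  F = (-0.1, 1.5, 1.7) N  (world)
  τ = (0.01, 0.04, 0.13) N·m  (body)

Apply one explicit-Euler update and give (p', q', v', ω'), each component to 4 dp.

(τ − ω×Iω)/I = (0.7133, 0.0286, 0.5800)
ω' = ω + α·dt = (0.5357, 1.4014, -0.8710)
Hamilton product q⊗(0,ω) = (-0.9899498, -0.9899498, -0.9899498, 0.2828428)
q' = normalize(q + ½dt·q⊗(0,ω)) = (-0.7312, -0.0247, 0.6817, 0.0071)
p' = p + v·dt = (1.3050, 2.7300, 0.0100)
new velocity v' = (-1.9025, 0.6375, -1.7575)

p' = (1.3050, 2.7300, 0.0100)
q' = (-0.7312, -0.0247, 0.6817, 0.0071)
v' = (-1.9025, 0.6375, -1.7575)
ω' = (0.5357, 1.4014, -0.8710)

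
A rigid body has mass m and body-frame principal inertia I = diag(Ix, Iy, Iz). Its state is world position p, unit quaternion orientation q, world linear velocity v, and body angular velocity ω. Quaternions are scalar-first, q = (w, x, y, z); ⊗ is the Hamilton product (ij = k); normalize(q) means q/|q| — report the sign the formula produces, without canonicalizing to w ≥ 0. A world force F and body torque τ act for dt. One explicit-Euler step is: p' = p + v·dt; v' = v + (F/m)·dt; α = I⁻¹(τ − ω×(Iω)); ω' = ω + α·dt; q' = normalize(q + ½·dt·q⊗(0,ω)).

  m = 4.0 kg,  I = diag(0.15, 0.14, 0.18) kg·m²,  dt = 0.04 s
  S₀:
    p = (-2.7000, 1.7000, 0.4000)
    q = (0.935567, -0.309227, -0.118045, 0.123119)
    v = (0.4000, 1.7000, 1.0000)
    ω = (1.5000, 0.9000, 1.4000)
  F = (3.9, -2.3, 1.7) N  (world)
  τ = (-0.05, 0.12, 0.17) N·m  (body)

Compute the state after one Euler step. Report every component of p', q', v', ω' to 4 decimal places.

p' = (-2.6840, 1.7680, 0.4400)
q' = (0.9426, -0.2864, -0.0888, 0.1471)
v' = (0.4390, 1.6770, 1.0170)
ω' = (1.4732, 0.9523, 1.4408)

new position p' = (-2.6840, 1.7680, 0.4400)
v + (F/m)dt = (0.4390, 1.6770, 1.0170)
ω×(Iω) gyroscopic = (0.0504, -0.0630, -0.0135)
angular accel α = (-0.6693, 1.3071, 1.0194)
ω' = ω + α·dt = (1.4732, 0.9523, 1.4408)
2q̇ = q⊗(0,ω) = (0.3977144, 1.1272804, 1.4596066, 1.2085570)
updated quaternion q' = (0.9426, -0.2864, -0.0888, 0.1471)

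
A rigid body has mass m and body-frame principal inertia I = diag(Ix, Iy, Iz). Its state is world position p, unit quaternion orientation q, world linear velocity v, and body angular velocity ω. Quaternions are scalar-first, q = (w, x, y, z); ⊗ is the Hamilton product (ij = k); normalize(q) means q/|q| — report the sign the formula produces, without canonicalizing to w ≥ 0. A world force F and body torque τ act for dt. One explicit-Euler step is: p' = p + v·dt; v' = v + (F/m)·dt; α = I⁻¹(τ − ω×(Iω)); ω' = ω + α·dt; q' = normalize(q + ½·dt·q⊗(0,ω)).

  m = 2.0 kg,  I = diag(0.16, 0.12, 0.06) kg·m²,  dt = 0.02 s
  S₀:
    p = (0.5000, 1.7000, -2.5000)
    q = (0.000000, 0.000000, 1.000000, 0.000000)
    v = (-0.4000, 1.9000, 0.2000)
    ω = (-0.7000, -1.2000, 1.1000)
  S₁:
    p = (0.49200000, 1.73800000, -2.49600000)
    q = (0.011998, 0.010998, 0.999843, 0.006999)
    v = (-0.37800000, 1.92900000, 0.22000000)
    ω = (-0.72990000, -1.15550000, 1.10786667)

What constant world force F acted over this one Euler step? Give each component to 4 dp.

F = (2.2000, 2.9000, 2.0000)

v₁ − v₀ = (0.02200000, 0.02900000, 0.02000000)
m·(v₁−v₀)/dt = (2.2000, 2.9000, 2.0000)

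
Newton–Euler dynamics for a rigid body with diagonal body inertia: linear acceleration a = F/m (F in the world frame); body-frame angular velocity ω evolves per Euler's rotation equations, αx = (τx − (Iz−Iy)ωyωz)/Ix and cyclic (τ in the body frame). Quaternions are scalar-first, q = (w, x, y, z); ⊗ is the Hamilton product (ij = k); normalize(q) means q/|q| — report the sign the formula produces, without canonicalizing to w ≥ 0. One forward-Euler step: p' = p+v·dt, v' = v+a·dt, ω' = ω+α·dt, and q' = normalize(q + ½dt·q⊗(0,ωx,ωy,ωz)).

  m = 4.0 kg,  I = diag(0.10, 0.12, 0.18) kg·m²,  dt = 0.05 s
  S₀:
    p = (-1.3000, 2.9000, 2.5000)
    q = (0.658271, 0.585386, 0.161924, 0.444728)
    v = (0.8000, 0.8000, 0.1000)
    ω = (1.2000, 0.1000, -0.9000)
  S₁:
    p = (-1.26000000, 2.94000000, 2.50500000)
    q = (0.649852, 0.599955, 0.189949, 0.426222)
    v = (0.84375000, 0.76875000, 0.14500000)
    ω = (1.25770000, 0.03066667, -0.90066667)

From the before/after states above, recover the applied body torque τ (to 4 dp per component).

τ = (0.1100, -0.0800, 0.0000)

Δω = ω₁−ω₀ = (0.05770000, -0.06933333, -0.00066667)
precession coupling = (-0.0054, 0.0864, 0.0024)
applied torque τ = (0.1100, -0.0800, 0.0000)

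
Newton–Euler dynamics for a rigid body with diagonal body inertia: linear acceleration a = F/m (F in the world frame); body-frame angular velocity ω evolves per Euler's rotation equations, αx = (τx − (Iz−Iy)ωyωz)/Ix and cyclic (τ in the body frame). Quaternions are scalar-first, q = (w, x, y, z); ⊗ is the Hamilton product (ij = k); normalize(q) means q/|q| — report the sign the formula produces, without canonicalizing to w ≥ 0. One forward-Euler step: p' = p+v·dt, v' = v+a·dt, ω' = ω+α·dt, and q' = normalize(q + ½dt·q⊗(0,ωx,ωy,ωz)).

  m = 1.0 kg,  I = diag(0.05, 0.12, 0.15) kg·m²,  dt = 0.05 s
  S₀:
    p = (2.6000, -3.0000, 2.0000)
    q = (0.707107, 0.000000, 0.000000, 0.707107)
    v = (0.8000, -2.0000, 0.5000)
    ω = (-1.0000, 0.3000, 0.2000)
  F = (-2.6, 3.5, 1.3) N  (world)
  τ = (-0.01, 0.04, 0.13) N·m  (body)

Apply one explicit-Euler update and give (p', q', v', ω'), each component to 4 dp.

ω×(Iω) gyroscopic = (0.0018, 0.0200, -0.0210)
α = I⁻¹(τ − ω×Iω) = (-0.2360, 0.1667, 1.0067)
ω' = ω + α·dt = (-1.0118, 0.3083, 0.2503)
q⊗(0,ω) = (-0.1414214, -0.9192391, -0.4949749, 0.1414214)
updated quaternion q' = (0.7033, -0.0230, -0.0124, 0.7104)
a = F/m = (-2.6000, 3.5000, 1.3000)
p + v·dt = (2.6400, -3.1000, 2.0250)
v + (F/m)dt = (0.6700, -1.8250, 0.5650)

p' = (2.6400, -3.1000, 2.0250)
q' = (0.7033, -0.0230, -0.0124, 0.7104)
v' = (0.6700, -1.8250, 0.5650)
ω' = (-1.0118, 0.3083, 0.2503)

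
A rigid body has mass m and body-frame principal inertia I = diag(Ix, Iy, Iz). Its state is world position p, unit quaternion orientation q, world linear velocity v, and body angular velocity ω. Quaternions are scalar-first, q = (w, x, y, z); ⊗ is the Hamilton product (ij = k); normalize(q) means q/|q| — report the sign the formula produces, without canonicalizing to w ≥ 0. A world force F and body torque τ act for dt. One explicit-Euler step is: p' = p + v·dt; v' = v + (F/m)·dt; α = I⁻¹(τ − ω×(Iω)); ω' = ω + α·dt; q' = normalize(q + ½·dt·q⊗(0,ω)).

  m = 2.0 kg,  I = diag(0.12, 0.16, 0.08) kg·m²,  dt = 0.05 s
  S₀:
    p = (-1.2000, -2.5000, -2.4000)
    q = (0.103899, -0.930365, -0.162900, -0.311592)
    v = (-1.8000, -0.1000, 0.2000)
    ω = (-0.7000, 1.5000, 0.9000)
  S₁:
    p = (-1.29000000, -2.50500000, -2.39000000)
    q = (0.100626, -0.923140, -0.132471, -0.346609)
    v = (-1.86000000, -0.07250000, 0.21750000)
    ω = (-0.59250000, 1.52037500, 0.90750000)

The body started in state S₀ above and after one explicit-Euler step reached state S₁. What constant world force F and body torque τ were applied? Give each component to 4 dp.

F = (-2.4000, 1.1000, 0.7000)
τ = (0.1500, 0.0400, -0.0300)

v₁ − v₀ = (-0.06000000, 0.02750000, 0.01750000)
applied force F = (-2.4000, 1.1000, 0.7000)
Δω = ω₁−ω₀ = (0.10750000, 0.02037500, 0.00750000)
applied torque τ = (0.1500, 0.0400, -0.0300)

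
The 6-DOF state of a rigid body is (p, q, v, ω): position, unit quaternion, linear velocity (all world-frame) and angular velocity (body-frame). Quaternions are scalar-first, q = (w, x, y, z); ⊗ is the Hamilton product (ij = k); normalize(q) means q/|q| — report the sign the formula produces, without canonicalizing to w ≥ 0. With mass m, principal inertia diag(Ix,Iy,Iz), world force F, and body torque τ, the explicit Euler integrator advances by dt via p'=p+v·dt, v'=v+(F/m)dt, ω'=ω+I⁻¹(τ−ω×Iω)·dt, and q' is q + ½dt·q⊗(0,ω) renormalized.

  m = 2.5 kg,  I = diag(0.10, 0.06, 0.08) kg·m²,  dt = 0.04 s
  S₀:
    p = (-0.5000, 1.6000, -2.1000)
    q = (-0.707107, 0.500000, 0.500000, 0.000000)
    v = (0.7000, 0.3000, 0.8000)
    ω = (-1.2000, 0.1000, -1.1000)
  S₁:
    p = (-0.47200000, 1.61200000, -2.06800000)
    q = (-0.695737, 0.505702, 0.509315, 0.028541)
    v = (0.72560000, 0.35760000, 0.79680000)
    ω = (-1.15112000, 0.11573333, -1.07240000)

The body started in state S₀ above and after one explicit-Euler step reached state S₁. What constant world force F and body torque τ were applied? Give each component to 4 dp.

Δv = v₁−v₀ = (0.02560000, 0.05760000, -0.00320000)
m·(v₁−v₀)/dt = (1.6000, 3.6000, -0.2000)
ω₁ − ω₀ = (0.04888000, 0.01573333, 0.02760000)
gyro term ω₀×Iω₀ = (-0.0022, 0.0264, 0.0048)
τ = I·(Δω/dt) + ω₀×(Iω₀) = (0.1200, 0.0500, 0.0600)

F = (1.6000, 3.6000, -0.2000)
τ = (0.1200, 0.0500, 0.0600)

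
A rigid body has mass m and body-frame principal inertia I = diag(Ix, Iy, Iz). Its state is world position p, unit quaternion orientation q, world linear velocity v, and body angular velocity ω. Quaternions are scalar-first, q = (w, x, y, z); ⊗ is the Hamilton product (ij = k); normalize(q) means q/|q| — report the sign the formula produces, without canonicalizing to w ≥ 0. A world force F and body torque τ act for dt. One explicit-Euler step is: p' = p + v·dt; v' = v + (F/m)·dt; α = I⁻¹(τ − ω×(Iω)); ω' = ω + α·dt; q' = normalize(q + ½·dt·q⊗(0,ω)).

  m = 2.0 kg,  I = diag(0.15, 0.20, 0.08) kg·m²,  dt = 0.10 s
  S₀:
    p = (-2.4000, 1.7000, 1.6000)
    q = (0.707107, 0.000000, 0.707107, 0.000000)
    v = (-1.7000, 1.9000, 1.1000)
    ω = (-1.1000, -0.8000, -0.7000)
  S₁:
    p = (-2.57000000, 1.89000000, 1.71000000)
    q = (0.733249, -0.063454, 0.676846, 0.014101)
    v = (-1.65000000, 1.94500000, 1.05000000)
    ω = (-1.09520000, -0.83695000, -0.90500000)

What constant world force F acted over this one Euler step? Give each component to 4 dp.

v₁ − v₀ = (0.05000000, 0.04500000, -0.05000000)
F = m·Δv/dt = (1.0000, 0.9000, -1.0000)

F = (1.0000, 0.9000, -1.0000)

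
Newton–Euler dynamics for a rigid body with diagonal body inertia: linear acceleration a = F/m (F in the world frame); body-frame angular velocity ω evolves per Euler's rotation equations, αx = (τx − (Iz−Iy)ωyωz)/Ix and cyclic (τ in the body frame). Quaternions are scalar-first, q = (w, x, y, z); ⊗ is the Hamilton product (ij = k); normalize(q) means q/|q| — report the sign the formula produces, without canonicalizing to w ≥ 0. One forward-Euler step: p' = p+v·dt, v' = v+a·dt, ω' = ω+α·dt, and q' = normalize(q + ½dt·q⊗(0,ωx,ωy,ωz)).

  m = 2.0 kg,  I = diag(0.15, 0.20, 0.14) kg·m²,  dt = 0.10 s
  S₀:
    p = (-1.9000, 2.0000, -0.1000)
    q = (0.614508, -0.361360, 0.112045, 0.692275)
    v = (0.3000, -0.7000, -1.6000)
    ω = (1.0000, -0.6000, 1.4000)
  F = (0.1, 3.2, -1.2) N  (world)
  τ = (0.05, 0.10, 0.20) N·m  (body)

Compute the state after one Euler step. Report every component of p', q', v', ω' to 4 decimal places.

a = (0.0500, 1.6000, -0.6000)
p + v·dt = (-1.8700, 1.9300, -0.2600)
new velocity v' = (0.3050, -0.5400, -1.6600)
precession coupling ω×(Iω) = (0.0504, 0.0140, -0.0300)
(τ − ω×Iω)/I = (-0.0027, 0.4300, 1.6429)
new body rate ω' = (0.9997, -0.5570, 1.5643)
Hamilton product q⊗(0,ω) = (-0.5405980, 1.1867360, 0.8294742, 0.9650822)
updated quaternion q' = (0.5851, -0.3008, 0.1529, 0.7375)

p' = (-1.8700, 1.9300, -0.2600)
q' = (0.5851, -0.3008, 0.1529, 0.7375)
v' = (0.3050, -0.5400, -1.6600)
ω' = (0.9997, -0.5570, 1.5643)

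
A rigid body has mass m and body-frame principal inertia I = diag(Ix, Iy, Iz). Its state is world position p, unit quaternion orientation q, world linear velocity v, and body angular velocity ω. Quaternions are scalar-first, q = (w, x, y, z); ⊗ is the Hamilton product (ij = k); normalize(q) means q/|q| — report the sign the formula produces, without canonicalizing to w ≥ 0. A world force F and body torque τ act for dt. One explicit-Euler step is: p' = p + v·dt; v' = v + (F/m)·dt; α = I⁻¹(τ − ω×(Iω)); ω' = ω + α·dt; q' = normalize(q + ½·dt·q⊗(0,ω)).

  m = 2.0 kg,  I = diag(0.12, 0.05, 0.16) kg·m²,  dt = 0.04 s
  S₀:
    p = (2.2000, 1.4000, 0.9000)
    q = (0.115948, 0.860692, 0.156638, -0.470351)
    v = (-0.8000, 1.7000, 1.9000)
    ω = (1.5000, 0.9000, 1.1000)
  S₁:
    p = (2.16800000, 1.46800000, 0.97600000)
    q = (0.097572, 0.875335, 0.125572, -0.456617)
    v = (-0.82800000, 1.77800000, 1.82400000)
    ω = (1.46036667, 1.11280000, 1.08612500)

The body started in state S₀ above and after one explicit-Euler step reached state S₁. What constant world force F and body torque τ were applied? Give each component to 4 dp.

F = (-1.4000, 3.9000, -3.8000)
τ = (-0.0100, 0.2000, -0.1500)

Δω = ω₁−ω₀ = (-0.03963333, 0.21280000, -0.01387500)
ω₀×(Iω₀) = (0.1089, -0.0660, -0.0945)
τ = I·(Δω/dt) + ω₀×(Iω₀) = (-0.0100, 0.2000, -0.1500)
v₁ − v₀ = (-0.02800000, 0.07800000, -0.07600000)
applied force F = (-1.4000, 3.9000, -3.8000)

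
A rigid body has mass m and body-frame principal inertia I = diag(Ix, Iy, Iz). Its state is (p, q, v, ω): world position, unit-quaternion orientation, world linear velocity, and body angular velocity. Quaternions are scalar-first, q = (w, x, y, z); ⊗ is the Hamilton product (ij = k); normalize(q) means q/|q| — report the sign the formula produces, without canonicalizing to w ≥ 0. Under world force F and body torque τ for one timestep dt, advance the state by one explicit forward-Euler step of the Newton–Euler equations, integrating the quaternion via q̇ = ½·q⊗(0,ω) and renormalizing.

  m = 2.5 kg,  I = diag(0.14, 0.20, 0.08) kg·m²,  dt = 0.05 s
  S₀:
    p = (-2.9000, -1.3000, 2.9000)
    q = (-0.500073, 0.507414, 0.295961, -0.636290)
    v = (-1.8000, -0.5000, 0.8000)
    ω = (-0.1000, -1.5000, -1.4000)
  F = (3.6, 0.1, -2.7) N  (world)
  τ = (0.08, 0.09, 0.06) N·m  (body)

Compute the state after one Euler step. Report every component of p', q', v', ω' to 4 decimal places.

p' = (-2.9900, -1.3250, 2.9400)
q' = (-0.5093, 0.4738, 0.3336, -0.6362)
v' = (-1.7280, -0.4980, 0.7460)
ω' = (0.0186, -1.4796, -1.3681)

gyro term ω×Iω = (-0.2520, 0.0084, 0.0090)
angular accel α = (2.3714, 0.4080, 0.6375)
ω + α·dt = (0.0186, -1.4796, -1.3681)
2q̇ = q⊗(0,ω) = (-0.3961231, -1.3187731, 1.5241181, -0.0314227)
updated quaternion q' = (-0.5093, 0.4738, 0.3336, -0.6362)
p' = p + v·dt = (-2.9900, -1.3250, 2.9400)
new velocity v' = (-1.7280, -0.4980, 0.7460)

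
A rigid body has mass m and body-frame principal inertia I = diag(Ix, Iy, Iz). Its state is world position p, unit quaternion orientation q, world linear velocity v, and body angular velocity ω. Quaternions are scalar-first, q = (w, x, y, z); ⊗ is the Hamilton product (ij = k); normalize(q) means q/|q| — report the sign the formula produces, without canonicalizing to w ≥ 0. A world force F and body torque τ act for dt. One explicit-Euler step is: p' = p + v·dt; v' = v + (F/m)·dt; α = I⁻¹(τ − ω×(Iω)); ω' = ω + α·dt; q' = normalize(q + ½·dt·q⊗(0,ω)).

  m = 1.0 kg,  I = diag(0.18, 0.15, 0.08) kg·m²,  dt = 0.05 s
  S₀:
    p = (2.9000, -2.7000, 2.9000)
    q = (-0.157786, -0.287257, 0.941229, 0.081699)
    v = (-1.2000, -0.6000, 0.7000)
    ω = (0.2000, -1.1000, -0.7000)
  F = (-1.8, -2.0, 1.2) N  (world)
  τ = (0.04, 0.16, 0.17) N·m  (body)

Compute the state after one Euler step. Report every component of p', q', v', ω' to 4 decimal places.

angular accel α = (0.5217, 1.1600, 2.0425)
ω' = ω + α·dt = (0.2261, -1.0420, -0.5979)
q⊗(0,ω) = (1.1499926, -0.6005486, -0.0111755, 0.2381871)
q + ½dt·q⊗(0,ω), renormalized = (-0.1290, -0.3021, 0.9404, 0.0876)
linear accel F/m = (-1.8000, -2.0000, 1.2000)
p' = p + v·dt = (2.8400, -2.7300, 2.9350)
new velocity v' = (-1.2900, -0.7000, 0.7600)

p' = (2.8400, -2.7300, 2.9350)
q' = (-0.1290, -0.3021, 0.9404, 0.0876)
v' = (-1.2900, -0.7000, 0.7600)
ω' = (0.2261, -1.0420, -0.5979)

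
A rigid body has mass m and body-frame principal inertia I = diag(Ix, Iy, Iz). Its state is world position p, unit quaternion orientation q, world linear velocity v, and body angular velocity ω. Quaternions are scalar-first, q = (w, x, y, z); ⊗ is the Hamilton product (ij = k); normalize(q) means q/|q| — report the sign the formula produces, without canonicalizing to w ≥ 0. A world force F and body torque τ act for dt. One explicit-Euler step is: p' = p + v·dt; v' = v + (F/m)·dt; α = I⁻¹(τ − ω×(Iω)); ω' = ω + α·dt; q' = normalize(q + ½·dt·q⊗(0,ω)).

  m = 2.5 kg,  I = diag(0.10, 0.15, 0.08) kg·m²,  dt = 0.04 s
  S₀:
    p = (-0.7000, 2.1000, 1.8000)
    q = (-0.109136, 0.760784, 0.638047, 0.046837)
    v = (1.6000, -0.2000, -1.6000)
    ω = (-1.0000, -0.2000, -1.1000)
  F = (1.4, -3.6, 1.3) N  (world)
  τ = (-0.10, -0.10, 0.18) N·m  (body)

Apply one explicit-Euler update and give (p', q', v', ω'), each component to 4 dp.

p' = (-0.6360, 2.0920, 1.7360)
q' = (-0.0903, 0.7488, 0.6540, 0.0589)
v' = (1.6224, -0.2576, -1.5792)
ω' = (-1.0338, -0.2325, -1.0150)

(τ − ω×Iω)/I = (-0.8460, -0.8133, 2.1250)
ω + α·dt = (-1.0338, -0.2325, -1.0150)
Hamilton product q⊗(0,ω) = (0.9399141, -0.5833483, 0.8118526, 0.6059398)
q + ½dt·q⊗(0,ω), renormalized = (-0.0903, 0.7488, 0.6540, 0.0589)
new position p' = (-0.6360, 2.0920, 1.7360)
v + (F/m)dt = (1.6224, -0.2576, -1.5792)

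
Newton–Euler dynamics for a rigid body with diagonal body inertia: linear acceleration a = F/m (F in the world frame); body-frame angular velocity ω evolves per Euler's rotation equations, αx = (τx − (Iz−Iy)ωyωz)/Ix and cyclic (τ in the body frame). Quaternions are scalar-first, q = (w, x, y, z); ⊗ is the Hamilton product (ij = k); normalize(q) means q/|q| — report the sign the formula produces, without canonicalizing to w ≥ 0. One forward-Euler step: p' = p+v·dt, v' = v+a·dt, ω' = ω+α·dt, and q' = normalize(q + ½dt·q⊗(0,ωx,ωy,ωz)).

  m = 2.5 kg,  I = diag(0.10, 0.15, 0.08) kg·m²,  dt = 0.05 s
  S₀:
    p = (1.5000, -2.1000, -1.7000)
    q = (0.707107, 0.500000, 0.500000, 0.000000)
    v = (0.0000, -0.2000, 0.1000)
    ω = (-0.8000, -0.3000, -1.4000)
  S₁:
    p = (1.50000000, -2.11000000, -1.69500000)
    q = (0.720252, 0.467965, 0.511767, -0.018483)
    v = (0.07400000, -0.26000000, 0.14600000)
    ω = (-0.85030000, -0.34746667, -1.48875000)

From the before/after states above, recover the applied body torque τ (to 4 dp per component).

τ = (-0.1300, -0.1200, -0.1300)

Δω = ω₁−ω₀ = (-0.05030000, -0.04746667, -0.08875000)
τ = I·(Δω/dt) + ω₀×(Iω₀) = (-0.1300, -0.1200, -0.1300)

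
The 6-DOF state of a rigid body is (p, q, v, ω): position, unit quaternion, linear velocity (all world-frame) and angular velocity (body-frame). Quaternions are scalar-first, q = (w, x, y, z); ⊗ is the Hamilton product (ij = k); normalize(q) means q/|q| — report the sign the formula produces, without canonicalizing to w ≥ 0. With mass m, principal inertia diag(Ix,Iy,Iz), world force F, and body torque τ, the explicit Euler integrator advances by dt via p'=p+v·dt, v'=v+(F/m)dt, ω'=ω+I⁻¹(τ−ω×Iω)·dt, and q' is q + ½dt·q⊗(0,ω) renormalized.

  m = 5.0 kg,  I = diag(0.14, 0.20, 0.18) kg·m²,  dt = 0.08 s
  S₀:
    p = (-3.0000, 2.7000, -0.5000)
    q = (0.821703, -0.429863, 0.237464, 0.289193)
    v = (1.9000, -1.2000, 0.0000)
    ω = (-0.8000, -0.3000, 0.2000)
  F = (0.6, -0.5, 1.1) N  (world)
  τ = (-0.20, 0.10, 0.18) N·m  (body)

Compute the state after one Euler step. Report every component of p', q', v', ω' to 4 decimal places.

p' = (-2.8480, 2.6040, -0.5000)
q' = (0.8080, -0.4505, 0.2217, 0.3083)
v' = (1.9096, -1.2080, 0.0176)
ω' = (-0.9150, -0.2626, 0.2736)

angular accel α = (-1.4371, 0.4680, 0.9200)
ω' = ω + α·dt = (-0.9150, -0.2626, 0.2736)
Hamilton product q⊗(0,ω) = (-0.3304898, -0.5231117, -0.3918927, 0.4832707)
q + ½dt·q⊗(0,ω), renormalized = (0.8080, -0.4505, 0.2217, 0.3083)
a = (0.1200, -0.1000, 0.2200)
p + v·dt = (-2.8480, 2.6040, -0.5000)
new velocity v' = (1.9096, -1.2080, 0.0176)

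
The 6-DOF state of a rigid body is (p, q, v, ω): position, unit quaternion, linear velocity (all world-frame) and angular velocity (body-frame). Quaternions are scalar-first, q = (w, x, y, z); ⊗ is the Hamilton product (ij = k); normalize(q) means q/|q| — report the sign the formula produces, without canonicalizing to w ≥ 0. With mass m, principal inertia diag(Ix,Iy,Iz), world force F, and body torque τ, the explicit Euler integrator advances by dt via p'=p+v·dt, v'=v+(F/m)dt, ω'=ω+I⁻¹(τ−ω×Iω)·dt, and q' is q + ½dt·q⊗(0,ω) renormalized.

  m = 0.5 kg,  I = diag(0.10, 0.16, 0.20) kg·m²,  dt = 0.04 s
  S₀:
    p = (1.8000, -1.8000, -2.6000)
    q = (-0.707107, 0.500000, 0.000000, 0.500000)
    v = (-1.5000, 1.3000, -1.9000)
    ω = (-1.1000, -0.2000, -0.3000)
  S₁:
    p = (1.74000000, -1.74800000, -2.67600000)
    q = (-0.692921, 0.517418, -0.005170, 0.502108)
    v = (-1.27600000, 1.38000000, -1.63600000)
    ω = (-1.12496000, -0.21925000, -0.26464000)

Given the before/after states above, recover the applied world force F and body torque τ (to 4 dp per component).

F = (2.8000, 1.0000, 3.3000)
τ = (-0.0600, -0.1100, 0.1900)

ω₁ − ω₀ = (-0.02496000, -0.01925000, 0.03536000)
gyro term ω₀×Iω₀ = (0.0024, -0.0330, 0.0132)
τ = I·(Δω/dt) + ω₀×(Iω₀) = (-0.0600, -0.1100, 0.1900)
velocity change Δv = (0.22400000, 0.08000000, 0.26400000)
m·(v₁−v₀)/dt = (2.8000, 1.0000, 3.3000)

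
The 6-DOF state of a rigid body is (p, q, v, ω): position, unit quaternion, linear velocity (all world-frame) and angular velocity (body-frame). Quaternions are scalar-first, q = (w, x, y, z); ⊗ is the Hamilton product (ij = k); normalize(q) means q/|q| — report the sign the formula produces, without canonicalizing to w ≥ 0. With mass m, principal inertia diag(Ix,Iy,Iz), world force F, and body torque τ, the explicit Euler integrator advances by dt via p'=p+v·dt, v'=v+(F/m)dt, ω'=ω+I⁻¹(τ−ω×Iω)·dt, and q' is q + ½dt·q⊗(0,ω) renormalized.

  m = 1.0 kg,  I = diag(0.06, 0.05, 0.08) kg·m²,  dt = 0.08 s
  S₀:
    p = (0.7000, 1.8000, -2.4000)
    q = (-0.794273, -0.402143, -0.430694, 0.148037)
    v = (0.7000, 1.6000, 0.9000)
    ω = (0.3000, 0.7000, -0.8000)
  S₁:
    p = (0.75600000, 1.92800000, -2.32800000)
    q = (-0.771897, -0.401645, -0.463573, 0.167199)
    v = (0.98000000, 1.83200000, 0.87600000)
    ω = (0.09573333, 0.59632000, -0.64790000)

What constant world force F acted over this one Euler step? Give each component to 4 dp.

F = (3.5000, 2.9000, -0.3000)

Δv = v₁−v₀ = (0.28000000, 0.23200000, -0.02400000)
applied force F = (3.5000, 2.9000, -0.3000)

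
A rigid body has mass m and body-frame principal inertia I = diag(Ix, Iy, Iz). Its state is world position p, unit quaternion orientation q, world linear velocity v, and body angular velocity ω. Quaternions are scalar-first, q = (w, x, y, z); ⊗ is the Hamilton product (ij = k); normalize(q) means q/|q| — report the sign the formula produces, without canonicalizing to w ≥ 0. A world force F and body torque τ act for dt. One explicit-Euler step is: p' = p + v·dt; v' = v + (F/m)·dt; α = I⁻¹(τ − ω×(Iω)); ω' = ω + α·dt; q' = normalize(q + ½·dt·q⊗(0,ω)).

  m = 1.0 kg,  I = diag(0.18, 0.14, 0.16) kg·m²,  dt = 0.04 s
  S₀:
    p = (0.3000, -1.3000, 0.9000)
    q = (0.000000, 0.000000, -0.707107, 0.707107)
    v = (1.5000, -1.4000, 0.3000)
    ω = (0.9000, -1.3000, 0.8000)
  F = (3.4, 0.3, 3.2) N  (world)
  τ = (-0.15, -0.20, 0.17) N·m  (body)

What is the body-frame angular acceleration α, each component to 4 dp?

precession coupling ω×(Iω) = (-0.0208, 0.0144, 0.0468)
(τ − ω×Iω)/I = (-0.7178, -1.5314, 0.7700)

α = (-0.7178, -1.5314, 0.7700)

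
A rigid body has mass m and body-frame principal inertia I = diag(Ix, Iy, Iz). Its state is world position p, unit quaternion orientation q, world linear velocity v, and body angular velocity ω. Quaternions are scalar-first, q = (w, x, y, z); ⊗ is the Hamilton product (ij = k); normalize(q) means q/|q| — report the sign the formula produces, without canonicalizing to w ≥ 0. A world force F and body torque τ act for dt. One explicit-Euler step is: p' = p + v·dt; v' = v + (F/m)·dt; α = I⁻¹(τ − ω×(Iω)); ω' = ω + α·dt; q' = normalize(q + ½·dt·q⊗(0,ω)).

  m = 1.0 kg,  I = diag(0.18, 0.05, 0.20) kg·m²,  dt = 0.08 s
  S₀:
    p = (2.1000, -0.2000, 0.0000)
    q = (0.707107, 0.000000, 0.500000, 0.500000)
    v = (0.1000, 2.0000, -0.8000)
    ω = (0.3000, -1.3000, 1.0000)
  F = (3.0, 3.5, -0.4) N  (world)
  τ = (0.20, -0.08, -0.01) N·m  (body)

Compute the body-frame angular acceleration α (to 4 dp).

α = (2.1944, -1.4800, -0.3035)

ω×(Iω) gyroscopic = (-0.1950, -0.0060, 0.0507)
(τ − ω×Iω)/I = (2.1944, -1.4800, -0.3035)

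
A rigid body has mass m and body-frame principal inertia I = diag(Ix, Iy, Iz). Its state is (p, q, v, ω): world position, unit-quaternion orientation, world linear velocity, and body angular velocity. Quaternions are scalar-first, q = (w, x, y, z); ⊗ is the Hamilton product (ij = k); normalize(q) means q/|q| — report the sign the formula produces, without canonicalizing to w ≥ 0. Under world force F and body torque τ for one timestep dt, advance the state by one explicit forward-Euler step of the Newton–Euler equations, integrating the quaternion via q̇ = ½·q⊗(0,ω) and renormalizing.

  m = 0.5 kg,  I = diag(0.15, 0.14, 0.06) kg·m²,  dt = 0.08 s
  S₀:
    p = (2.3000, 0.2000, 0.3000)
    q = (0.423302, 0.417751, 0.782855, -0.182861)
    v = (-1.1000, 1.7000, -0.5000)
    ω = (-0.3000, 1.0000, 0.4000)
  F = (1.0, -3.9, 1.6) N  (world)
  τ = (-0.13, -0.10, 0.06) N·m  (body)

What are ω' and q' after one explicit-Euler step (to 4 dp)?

angular accel α = (-0.6533, -0.6371, 0.9500)
ω + α·dt = (-0.3523, 0.9490, 0.4760)
q⊗(0,ω) = (-0.5843853, 0.3690124, 0.3110599, 0.8219283)
q' = normalize(q + ½dt·q⊗(0,ω)) = (0.3995, 0.4321, 0.7945, -0.1498)

ω' = (-0.3523, 0.9490, 0.4760)
q' = (0.3995, 0.4321, 0.7945, -0.1498)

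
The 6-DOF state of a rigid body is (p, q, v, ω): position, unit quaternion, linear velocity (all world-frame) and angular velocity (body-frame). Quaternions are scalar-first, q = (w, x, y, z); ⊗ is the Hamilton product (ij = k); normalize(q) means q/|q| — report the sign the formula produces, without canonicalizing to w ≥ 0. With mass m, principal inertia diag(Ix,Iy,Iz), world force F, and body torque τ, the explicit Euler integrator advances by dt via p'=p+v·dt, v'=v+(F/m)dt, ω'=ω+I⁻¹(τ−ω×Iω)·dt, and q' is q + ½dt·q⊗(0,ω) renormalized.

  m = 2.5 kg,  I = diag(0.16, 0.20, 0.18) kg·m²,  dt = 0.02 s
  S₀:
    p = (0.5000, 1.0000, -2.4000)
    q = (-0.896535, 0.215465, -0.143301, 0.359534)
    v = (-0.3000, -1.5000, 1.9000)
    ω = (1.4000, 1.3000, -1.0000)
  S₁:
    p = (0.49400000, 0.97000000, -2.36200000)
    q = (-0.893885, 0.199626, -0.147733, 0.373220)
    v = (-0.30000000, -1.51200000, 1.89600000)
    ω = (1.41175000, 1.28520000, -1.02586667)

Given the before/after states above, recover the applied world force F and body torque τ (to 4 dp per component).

ω₁ − ω₀ = (0.01175000, -0.01480000, -0.02586667)
gyro term ω₀×Iω₀ = (0.0260, 0.0280, 0.0728)
applied torque τ = (0.1200, -0.1200, -0.1600)
velocity change Δv = (0.00000000, -0.01200000, -0.00400000)
F = m·Δv/dt = (0.0000, -1.5000, -0.5000)

F = (0.0000, -1.5000, -0.5000)
τ = (0.1200, -0.1200, -0.1600)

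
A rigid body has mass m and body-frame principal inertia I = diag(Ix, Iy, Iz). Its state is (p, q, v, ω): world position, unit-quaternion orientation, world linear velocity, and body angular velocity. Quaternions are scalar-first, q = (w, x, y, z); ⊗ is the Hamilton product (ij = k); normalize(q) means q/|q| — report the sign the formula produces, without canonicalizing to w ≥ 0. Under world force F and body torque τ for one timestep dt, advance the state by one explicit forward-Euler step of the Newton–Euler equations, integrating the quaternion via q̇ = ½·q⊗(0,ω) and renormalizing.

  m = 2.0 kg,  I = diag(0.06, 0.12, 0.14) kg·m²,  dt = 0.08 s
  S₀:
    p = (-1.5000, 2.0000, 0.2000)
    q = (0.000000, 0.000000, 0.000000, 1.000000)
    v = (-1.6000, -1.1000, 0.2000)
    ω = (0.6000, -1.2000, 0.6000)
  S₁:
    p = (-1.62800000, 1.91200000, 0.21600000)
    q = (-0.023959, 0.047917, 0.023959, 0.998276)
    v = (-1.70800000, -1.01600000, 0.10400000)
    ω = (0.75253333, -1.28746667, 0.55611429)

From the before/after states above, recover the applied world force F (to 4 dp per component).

F = (-2.7000, 2.1000, -2.4000)

Δv = v₁−v₀ = (-0.10800000, 0.08400000, -0.09600000)
applied force F = (-2.7000, 2.1000, -2.4000)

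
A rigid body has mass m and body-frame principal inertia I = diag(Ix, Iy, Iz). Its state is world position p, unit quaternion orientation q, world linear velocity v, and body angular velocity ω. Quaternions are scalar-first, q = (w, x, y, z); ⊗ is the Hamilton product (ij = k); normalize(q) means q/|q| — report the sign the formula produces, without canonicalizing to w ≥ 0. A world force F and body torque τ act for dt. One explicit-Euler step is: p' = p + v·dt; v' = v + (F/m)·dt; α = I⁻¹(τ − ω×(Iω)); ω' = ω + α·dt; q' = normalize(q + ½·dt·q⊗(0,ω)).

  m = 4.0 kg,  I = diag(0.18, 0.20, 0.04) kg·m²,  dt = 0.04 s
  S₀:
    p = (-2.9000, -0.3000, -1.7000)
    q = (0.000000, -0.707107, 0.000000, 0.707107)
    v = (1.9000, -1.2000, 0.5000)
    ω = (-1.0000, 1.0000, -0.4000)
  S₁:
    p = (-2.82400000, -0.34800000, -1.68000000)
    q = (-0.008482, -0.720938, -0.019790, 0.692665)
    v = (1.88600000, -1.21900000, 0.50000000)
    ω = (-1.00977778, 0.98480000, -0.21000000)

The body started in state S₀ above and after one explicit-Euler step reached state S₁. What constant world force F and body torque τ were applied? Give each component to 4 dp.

rate change Δω = (-0.00977778, -0.01520000, 0.19000000)
I·α + gyro = (0.0200, -0.0200, 0.1700)
Δv = v₁−v₀ = (-0.01400000, -0.01900000, 0.00000000)
applied force F = (-1.4000, -1.9000, 0.0000)

F = (-1.4000, -1.9000, 0.0000)
τ = (0.0200, -0.0200, 0.1700)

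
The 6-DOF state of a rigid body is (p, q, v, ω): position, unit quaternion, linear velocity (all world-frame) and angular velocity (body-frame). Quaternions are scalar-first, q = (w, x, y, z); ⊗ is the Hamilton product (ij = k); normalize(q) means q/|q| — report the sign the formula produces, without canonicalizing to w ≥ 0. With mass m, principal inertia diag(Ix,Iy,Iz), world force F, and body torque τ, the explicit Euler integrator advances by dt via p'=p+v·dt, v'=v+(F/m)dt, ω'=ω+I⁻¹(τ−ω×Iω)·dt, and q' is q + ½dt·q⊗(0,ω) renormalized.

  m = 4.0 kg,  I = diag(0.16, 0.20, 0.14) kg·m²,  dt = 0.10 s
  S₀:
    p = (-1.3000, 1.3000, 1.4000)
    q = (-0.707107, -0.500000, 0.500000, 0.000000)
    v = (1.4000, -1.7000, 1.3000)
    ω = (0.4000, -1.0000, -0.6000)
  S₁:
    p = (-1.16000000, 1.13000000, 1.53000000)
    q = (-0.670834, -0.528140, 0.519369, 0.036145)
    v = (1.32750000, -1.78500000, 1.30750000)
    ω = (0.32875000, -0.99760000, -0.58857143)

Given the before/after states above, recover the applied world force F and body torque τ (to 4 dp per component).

F = (-2.9000, -3.4000, 0.3000)
τ = (-0.1500, 0.0000, 0.0000)

v₁ − v₀ = (-0.07250000, -0.08500000, 0.00750000)
m·(v₁−v₀)/dt = (-2.9000, -3.4000, 0.3000)
ω₁ − ω₀ = (-0.07125000, 0.00240000, 0.01142857)
ω₀×(Iω₀) = (-0.0360, -0.0048, -0.0160)
applied torque τ = (-0.1500, 0.0000, 0.0000)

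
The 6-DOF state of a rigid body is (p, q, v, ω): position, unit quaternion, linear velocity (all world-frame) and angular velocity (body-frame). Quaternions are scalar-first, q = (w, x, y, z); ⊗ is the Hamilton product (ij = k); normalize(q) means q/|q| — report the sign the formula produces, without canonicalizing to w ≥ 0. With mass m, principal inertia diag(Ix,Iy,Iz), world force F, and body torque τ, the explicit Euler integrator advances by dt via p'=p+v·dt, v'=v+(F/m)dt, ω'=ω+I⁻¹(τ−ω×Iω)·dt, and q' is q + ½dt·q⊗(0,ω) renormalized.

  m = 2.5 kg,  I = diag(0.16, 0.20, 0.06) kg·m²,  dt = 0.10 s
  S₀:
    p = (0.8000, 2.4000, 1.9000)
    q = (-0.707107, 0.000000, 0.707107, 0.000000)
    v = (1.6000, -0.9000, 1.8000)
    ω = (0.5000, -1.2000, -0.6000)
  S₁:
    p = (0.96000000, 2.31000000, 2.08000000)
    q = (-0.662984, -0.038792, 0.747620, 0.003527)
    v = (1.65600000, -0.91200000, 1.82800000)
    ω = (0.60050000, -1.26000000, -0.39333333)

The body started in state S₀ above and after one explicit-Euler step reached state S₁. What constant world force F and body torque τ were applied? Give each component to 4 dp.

Δω = ω₁−ω₀ = (0.10050000, -0.06000000, 0.20666667)
precession coupling = (-0.1008, -0.0300, -0.0240)
applied torque τ = (0.0600, -0.1500, 0.1000)
Δv = v₁−v₀ = (0.05600000, -0.01200000, 0.02800000)
F = m·Δv/dt = (1.4000, -0.3000, 0.7000)

F = (1.4000, -0.3000, 0.7000)
τ = (0.0600, -0.1500, 0.1000)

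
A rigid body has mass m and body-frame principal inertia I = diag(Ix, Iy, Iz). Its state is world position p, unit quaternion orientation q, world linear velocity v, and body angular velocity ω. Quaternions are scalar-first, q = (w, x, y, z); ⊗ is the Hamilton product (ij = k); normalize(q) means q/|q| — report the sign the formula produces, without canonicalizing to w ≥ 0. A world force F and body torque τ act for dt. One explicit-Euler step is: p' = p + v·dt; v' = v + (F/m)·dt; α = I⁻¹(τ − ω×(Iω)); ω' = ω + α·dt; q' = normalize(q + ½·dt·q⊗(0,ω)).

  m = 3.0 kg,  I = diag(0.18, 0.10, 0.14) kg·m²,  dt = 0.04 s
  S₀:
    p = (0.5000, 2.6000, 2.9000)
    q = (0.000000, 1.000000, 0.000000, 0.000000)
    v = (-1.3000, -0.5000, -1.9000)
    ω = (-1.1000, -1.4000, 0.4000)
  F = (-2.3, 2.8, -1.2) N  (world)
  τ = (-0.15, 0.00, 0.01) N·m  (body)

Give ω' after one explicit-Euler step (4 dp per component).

ω' = (-1.1284, -1.3930, 0.4381)

angular accel α = (-0.7089, 0.1760, 0.9514)
ω' = ω + α·dt = (-1.1284, -1.3930, 0.4381)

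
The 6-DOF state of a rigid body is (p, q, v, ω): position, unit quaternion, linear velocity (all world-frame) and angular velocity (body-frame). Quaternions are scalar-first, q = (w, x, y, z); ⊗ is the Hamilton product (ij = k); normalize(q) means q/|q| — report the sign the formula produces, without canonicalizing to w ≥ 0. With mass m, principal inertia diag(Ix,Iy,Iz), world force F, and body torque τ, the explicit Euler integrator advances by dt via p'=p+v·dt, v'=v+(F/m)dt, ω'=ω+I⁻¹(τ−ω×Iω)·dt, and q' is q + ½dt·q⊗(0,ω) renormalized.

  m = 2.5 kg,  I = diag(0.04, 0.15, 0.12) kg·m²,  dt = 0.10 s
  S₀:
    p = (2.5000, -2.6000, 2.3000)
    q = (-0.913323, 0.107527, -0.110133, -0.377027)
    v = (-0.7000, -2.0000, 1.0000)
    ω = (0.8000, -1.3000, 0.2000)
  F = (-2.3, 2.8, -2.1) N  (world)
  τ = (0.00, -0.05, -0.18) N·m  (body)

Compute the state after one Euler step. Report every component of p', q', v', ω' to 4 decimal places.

p' = (2.4300, -2.8000, 2.4000)
q' = (-0.9183, 0.0453, -0.0667, -0.3876)
v' = (-0.7920, -1.8880, 0.9160)
ω' = (0.7805, -1.3248, 0.1453)

precession coupling ω×(Iω) = (0.0078, -0.0128, -0.1144)
(τ − ω×Iω)/I = (-0.1950, -0.2480, -0.5467)
ω + α·dt = (0.7805, -1.3248, 0.1453)
Hamilton product q⊗(0,ω) = (-0.1537891, -1.2428201, 0.8641929, -0.2343433)
updated quaternion q' = (-0.9183, 0.0453, -0.0667, -0.3876)
p + v·dt = (2.4300, -2.8000, 2.4000)
v + (F/m)dt = (-0.7920, -1.8880, 0.9160)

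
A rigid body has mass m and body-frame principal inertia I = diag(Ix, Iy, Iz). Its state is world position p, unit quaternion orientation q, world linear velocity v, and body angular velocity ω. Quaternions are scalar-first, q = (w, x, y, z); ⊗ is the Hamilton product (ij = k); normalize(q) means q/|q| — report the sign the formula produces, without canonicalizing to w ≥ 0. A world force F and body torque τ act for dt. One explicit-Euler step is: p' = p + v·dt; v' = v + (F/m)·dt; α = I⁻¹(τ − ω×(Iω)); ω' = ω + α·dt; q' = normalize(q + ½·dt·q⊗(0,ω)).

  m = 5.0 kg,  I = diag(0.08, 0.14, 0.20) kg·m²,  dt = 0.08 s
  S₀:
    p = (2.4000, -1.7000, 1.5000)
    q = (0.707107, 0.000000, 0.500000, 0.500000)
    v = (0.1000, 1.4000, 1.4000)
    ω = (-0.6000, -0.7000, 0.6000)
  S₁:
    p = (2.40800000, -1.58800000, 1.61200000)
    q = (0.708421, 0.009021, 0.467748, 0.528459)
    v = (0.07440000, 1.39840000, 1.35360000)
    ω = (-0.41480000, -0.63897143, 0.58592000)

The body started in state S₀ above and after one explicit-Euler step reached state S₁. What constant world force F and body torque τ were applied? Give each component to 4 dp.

F = (-1.6000, -0.1000, -2.9000)
τ = (0.1600, 0.1500, -0.0100)

ω₁ − ω₀ = (0.18520000, 0.06102857, -0.01408000)
I·α + gyro = (0.1600, 0.1500, -0.0100)
v₁ − v₀ = (-0.02560000, -0.00160000, -0.04640000)
m·(v₁−v₀)/dt = (-1.6000, -0.1000, -2.9000)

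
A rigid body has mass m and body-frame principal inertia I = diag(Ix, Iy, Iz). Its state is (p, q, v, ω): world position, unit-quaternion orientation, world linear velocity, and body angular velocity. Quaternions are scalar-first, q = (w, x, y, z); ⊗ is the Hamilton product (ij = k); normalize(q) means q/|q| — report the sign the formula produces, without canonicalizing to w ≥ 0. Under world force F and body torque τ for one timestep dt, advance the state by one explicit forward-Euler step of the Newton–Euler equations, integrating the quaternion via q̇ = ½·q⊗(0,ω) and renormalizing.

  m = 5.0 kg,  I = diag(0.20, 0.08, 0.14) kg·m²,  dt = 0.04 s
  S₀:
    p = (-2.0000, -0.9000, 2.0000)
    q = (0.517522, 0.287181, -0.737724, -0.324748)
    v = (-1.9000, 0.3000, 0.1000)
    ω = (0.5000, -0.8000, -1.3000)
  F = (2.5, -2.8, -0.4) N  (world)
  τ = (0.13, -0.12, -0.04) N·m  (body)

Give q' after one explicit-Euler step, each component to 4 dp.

q' = (0.4941, 0.3062, -0.7414, -0.3352)

Hamilton product q⊗(0,ω) = (-1.1559421, 0.9580038, -0.2030563, -0.5336614)
updated quaternion q' = (0.4941, 0.3062, -0.7414, -0.3352)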